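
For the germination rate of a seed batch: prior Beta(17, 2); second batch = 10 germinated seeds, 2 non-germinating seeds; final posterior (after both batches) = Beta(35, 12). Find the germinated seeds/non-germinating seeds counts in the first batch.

Because Beta–binomial updating is additive in the counts, the combined data contributed (α_post−α_prior, β_post−β_prior) successes and failures.
Total across both batches: 35−17=18 germinated seeds, 12−2=10 non-germinating seeds.
Subtract the second batch: 18−10=8 germinated seeds and 10−2=8 non-germinating seeds.

8 germinated seeds and 8 non-germinating seeds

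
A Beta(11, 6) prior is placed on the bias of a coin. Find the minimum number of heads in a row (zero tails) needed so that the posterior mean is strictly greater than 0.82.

k = 17

After k heads and 0 tails the posterior is Beta(11+k, 6), with mean (11+k)/(11+6+k).
Set (11+k)/(17+k) > 0.82 and solve: k > (0.82·17 − 11)/(1 − 0.82) = 16.333.
The smallest integer exceeding 16.333 is 17.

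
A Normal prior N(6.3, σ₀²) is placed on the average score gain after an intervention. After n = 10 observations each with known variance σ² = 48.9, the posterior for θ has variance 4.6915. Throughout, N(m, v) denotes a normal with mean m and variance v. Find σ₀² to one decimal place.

Posterior precision equals prior precision plus data precision: 1/σ_n² = 1/σ₀² + n/σ².
So 1/σ₀² = 1/4.6915 − 10/48.9 = 0.213151 − 0.204499 = 0.008652.
Hence σ₀² = 1/0.008652 ≈ 115.6.

σ₀² = 115.6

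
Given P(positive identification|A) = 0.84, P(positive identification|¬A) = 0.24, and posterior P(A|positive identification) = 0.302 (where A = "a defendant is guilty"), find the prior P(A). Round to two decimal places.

P(A) = 0.11

In odds form, posterior odds = prior odds × likelihood ratio, so prior odds = posterior odds ÷ LR.
Posterior odds = 0.302/(1−0.302) = 0.4327. LR = 0.84/0.24 = 3.5000.
Prior odds = 0.4327/3.5000 = 0.1236, so P(A) = 0.1236/(1+0.1236) ≈ 0.11.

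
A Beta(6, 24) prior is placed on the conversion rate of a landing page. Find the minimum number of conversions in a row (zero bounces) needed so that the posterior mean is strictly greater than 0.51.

k = 19

After k conversions and 0 bounces the posterior is Beta(6+k, 24), with mean (6+k)/(6+24+k).
Set (6+k)/(30+k) > 0.51 and solve: k > (0.51·30 − 6)/(1 − 0.51) = 18.980.
The smallest integer exceeding 18.980 is 19, and checking k=19: (25)/(49) = 0.5102 > 0.51.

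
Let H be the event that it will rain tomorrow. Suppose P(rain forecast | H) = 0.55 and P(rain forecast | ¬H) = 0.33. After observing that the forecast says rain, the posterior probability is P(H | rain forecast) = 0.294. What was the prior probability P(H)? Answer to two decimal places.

In odds form, posterior odds = prior odds × likelihood ratio, so prior odds = posterior odds ÷ LR.
Posterior odds = 0.294/(1−0.294) = 0.4164. LR = 0.55/0.33 = 1.6667.
Prior odds = 0.4164/1.6667 = 0.2498, so P(H) = 0.2498/(1+0.2498) ≈ 0.20.

P(H) = 0.20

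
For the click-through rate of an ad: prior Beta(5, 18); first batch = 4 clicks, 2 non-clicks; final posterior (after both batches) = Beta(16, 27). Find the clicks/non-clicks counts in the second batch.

Because Beta–binomial updating is additive in the counts, the combined data contributed (α_post−α_prior, β_post−β_prior) successes and failures.
Total across both batches: 16−5=11 clicks, 27−18=9 non-clicks.
Subtract the first batch: 11−4=7 clicks and 9−2=7 non-clicks.

7 clicks and 7 non-clicks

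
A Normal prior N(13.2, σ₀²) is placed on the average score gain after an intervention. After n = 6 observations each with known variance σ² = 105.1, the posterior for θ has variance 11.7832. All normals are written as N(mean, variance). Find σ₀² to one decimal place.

For the Normal–Normal model with known σ², precisions add: τ_n = τ₀ + n/σ².
So 1/σ₀² = 1/11.7832 − 6/105.1 = 0.084867 − 0.057088 = 0.027779.
Hence σ₀² = 1/0.027779 ≈ 36.0.

σ₀² = 36.0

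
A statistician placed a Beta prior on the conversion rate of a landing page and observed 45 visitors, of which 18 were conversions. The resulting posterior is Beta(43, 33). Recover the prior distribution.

Beta is conjugate to the binomial likelihood: posterior = Beta(α+s, β+f).
Subtract the data counts: 43−18=25, 33−27=6.

Beta(25, 6)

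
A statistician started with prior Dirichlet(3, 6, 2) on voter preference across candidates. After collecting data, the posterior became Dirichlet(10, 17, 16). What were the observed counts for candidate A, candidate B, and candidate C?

For a Dirichlet(α) prior with multinomial counts c, the posterior is Dirichlet(α + c) componentwise.
Counts are posterior − prior componentwise: 10−3=7, 17−6=11, 16−2=14.

counts (7, 11, 14)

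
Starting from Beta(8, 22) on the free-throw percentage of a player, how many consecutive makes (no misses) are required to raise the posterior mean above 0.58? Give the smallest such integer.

After k makes and 0 misses the posterior is Beta(8+k, 22), with mean (8+k)/(8+22+k).
Set (8+k)/(30+k) > 0.58 and solve: k > (0.58·30 − 8)/(1 − 0.58) = 22.381.
The smallest integer exceeding 22.381 is 23.

k = 23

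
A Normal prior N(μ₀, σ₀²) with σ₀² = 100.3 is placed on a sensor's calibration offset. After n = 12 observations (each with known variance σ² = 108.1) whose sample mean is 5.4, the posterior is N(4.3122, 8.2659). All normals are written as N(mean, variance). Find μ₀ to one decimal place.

With known observation variance, the Normal–Normal posterior has precision τ_n = τ₀ + n/σ² and mean μ_n = (τ₀μ₀ + (n/σ²)x̄)/τ_n.
Here τ₀ = 1/100.3 = 0.009970 and τ_data = 12/108.1 = 0.111008, so τ_n = 0.120978.
Rearranging for μ₀: μ₀ = (μ_n·τ_n − τ_data·x̄)/τ₀ = (4.3122·0.120978 − 0.111008·5.4) / 0.009970 = -0.077762/0.009970 ≈ -7.8.

μ₀ = -7.8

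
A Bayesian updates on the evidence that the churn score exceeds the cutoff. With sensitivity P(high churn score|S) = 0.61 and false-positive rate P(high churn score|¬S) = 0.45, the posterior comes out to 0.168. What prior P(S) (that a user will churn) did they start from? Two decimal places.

Bayes' rule in odds form gives O(S|E) = O(S)·[P(E|S)/P(E|¬S)], hence O(S) = O(S|E)/LR.
Posterior odds = 0.168/(1−0.168) = 0.2019. LR = 0.61/0.45 = 1.3556.
Prior odds = 0.2019/1.3556 = 0.1489, so P(S) = 0.1489/(1+0.1489) ≈ 0.13.

P(S) = 0.13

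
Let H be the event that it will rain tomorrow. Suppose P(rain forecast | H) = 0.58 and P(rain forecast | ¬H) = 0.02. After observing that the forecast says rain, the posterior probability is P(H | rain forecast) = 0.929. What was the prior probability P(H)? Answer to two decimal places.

In odds form, posterior odds = prior odds × likelihood ratio, so prior odds = posterior odds ÷ LR.
Posterior odds = 0.929/(1−0.929) = 13.0845. LR = 0.58/0.02 = 29.0000.
Prior odds = 13.0845/29.0000 = 0.4512, so P(H) = 0.4512/(1+0.4512) ≈ 0.31.

P(H) = 0.31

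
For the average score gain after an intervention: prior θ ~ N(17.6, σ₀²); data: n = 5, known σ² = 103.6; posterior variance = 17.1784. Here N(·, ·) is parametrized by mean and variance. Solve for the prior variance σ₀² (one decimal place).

σ₀² = 100.5

For the Normal–Normal model with known σ², precisions add: τ_n = τ₀ + n/σ².
So 1/σ₀² = 1/17.1784 − 5/103.6 = 0.058213 − 0.048263 = 0.009950.
Hence σ₀² = 1/0.009950 ≈ 100.5.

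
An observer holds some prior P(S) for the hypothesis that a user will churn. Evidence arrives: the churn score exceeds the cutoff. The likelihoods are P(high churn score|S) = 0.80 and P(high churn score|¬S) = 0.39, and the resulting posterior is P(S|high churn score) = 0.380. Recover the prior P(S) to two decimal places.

Bayes' rule in odds form gives O(S|E) = O(S)·[P(E|S)/P(E|¬S)], hence O(S) = O(S|E)/LR.
Posterior odds = 0.380/(1−0.380) = 0.6129. LR = 0.80/0.39 = 2.0513.
Prior odds = 0.6129/2.0513 = 0.2988, so P(S) = 0.2988/(1+0.2988) ≈ 0.23.

P(S) = 0.23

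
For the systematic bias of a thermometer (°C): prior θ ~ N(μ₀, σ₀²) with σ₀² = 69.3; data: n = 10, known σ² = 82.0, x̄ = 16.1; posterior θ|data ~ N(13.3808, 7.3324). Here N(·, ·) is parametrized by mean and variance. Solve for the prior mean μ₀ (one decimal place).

μ₀ = -9.6

The posterior mean is a precision-weighted average: μ_n = (τ₀μ₀ + τ_data·x̄)/(τ₀+τ_data), with τ₀=1/σ₀² and τ_data=n/σ².
Here τ₀ = 1/69.3 = 0.014430 and τ_data = 10/82.0 = 0.121951, so τ_n = 0.136381.
Rearranging for μ₀: μ₀ = (μ_n·τ_n − τ_data·x̄)/τ₀ = (13.3808·0.136381 − 0.121951·16.1) / 0.014430 = -0.138524/0.014430 ≈ -9.6.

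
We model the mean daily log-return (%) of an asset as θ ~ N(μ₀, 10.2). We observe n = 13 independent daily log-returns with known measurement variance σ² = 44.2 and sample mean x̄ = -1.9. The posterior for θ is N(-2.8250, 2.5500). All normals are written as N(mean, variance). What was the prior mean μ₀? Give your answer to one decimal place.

With known observation variance, the Normal–Normal posterior has precision τ_n = τ₀ + n/σ² and mean μ_n = (τ₀μ₀ + (n/σ²)x̄)/τ_n.
Here τ₀ = 1/10.2 = 0.098039 and τ_data = 13/44.2 = 0.294118, so τ_n = 0.392157.
Rearranging for μ₀: μ₀ = (μ_n·τ_n − τ_data·x̄)/τ₀ = (-2.8250·0.392157 − 0.294118·-1.9) / 0.098039 = -0.549019/0.098039 ≈ -5.6.

μ₀ = -5.6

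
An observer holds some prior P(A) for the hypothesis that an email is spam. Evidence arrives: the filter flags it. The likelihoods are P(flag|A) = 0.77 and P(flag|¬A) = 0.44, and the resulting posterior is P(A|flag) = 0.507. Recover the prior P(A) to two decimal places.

In odds form, posterior odds = prior odds × likelihood ratio, so prior odds = posterior odds ÷ LR.
Posterior odds = 0.507/(1−0.507) = 1.0284. LR = 0.77/0.44 = 1.7500.
Prior odds = 1.0284/1.7500 = 0.5877, so P(A) = 0.5877/(1+0.5877) ≈ 0.37.

P(A) = 0.37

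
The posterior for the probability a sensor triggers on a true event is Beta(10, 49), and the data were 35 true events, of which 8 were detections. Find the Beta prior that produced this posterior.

Under Beta–binomial conjugacy the posterior parameters are (α+s, β+f).
So α = 10 − 8 = 2 and β = 49 − 27 = 22.

Beta(2, 22)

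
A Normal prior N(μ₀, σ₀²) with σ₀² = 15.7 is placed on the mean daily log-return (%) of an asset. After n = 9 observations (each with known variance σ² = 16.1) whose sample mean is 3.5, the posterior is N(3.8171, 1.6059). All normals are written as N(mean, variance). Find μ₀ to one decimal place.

μ₀ = 6.6

With known observation variance, the Normal–Normal posterior has precision τ_n = τ₀ + n/σ² and mean μ_n = (τ₀μ₀ + (n/σ²)x̄)/τ_n.
Here τ₀ = 1/15.7 = 0.063694 and τ_data = 9/16.1 = 0.559006, so τ_n = 0.622700.
Rearranging for μ₀: μ₀ = (μ_n·τ_n − τ_data·x̄)/τ₀ = (3.8171·0.622700 − 0.559006·3.5) / 0.063694 = 0.420387/0.063694 ≈ 6.6.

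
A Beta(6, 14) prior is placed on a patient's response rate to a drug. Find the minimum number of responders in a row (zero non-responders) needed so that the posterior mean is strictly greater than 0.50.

After k responders and 0 non-responders the posterior is Beta(6+k, 14), with mean (6+k)/(6+14+k).
Set (6+k)/(20+k) > 0.50 and solve: k > (0.50·20 − 6)/(1 − 0.50) = 8.000.
The smallest integer exceeding 8.000 is 9.

k = 9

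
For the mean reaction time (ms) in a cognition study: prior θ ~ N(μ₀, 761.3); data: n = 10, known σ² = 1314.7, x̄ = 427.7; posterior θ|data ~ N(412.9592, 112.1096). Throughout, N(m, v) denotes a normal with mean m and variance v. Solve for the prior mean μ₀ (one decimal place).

With known observation variance, the Normal–Normal posterior has precision τ_n = τ₀ + n/σ² and mean μ_n = (τ₀μ₀ + (n/σ²)x̄)/τ_n.
Here τ₀ = 1/761.3 = 0.001314 and τ_data = 10/1314.7 = 0.007606, so τ_n = 0.008920.
Rearranging for μ₀: μ₀ = (μ_n·τ_n − τ_data·x̄)/τ₀ = (412.9592·0.008920 − 0.007606·427.7) / 0.001314 = 0.430510/0.001314 ≈ 327.6.

μ₀ = 327.6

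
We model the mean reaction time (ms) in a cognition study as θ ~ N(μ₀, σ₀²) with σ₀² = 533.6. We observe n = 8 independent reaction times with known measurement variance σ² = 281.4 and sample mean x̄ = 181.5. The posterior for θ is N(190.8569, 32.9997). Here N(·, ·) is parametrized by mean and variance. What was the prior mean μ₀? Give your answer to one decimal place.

With known observation variance, the Normal–Normal posterior has precision τ_n = τ₀ + n/σ² and mean μ_n = (τ₀μ₀ + (n/σ²)x̄)/τ_n.
Here τ₀ = 1/533.6 = 0.001874 and τ_data = 8/281.4 = 0.028429, so τ_n = 0.030303.
Rearranging for μ₀: μ₀ = (μ_n·τ_n − τ_data·x̄)/τ₀ = (190.8569·0.030303 − 0.028429·181.5) / 0.001874 = 0.623673/0.001874 ≈ 332.8.

μ₀ = 332.8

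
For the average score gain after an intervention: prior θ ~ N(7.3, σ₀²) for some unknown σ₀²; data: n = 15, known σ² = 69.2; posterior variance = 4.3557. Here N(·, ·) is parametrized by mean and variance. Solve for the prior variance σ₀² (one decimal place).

For the Normal–Normal model with known σ², precisions add: τ_n = τ₀ + n/σ².
So 1/σ₀² = 1/4.3557 − 15/69.2 = 0.229584 − 0.216763 = 0.012821.
Hence σ₀² = 1/0.012821 ≈ 78.0.

σ₀² = 78.0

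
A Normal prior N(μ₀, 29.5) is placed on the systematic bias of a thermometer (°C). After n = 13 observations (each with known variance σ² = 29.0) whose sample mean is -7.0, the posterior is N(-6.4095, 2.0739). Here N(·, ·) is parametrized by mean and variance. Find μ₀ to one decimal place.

With known observation variance, the Normal–Normal posterior has precision τ_n = τ₀ + n/σ² and mean μ_n = (τ₀μ₀ + (n/σ²)x̄)/τ_n.
Here τ₀ = 1/29.5 = 0.033898 and τ_data = 13/29.0 = 0.448276, so τ_n = 0.482174.
Rearranging for μ₀: μ₀ = (μ_n·τ_n − τ_data·x̄)/τ₀ = (-6.4095·0.482174 − 0.448276·-7.0) / 0.033898 = 0.047438/0.033898 ≈ 1.4.

μ₀ = 1.4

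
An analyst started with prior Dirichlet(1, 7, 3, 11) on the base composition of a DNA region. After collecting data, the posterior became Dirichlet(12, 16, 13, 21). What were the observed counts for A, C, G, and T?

For a Dirichlet(α) prior with multinomial counts c, the posterior is Dirichlet(α + c) componentwise.
Counts are posterior − prior componentwise: 12−1=11, 16−7=9, 13−3=10, 21−11=10.

counts (11, 9, 10, 10)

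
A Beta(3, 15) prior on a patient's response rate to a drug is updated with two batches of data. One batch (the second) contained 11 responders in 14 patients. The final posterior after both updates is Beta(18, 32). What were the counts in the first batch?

4 responders and 14 non-responders

Because Beta–binomial updating is additive in the counts, the combined data contributed (α_post−α_prior, β_post−β_prior) successes and failures.
Total across both batches: 18−3=15 responders, 32−15=17 non-responders.
Subtract the second batch: 15−11=4 responders and 17−3=14 non-responders.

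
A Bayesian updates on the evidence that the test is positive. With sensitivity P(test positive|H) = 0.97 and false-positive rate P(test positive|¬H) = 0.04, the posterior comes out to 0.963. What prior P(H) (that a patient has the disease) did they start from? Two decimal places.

In odds form, posterior odds = prior odds × likelihood ratio, so prior odds = posterior odds ÷ LR.
Posterior odds = 0.963/(1−0.963) = 26.0270. LR = 0.97/0.04 = 24.2500.
Prior odds = 26.0270/24.2500 = 1.0733, so P(H) = 1.0733/(1+1.0733) ≈ 0.52.

P(H) = 0.52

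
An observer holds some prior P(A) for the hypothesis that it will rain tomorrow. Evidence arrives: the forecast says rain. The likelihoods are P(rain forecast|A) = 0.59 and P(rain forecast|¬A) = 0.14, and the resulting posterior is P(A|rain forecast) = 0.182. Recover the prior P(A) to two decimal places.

P(A) = 0.05

Bayes' rule in odds form gives O(A|E) = O(A)·[P(E|A)/P(E|¬A)], hence O(A) = O(A|E)/LR.
Posterior odds = 0.182/(1−0.182) = 0.2225. LR = 0.59/0.14 = 4.2143.
Prior odds = 0.2225/4.2143 = 0.0528, so P(A) = 0.0528/(1+0.0528) ≈ 0.05.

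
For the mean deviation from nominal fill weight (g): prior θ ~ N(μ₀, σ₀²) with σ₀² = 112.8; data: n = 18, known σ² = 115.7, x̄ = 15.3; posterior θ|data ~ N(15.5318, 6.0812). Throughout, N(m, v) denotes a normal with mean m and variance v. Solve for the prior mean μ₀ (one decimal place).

The posterior mean is a precision-weighted average: μ_n = (τ₀μ₀ + τ_data·x̄)/(τ₀+τ_data), with τ₀=1/σ₀² and τ_data=n/σ².
Here τ₀ = 1/112.8 = 0.008865 and τ_data = 18/115.7 = 0.155575, so τ_n = 0.164440.
Rearranging for μ₀: μ₀ = (μ_n·τ_n − τ_data·x̄)/τ₀ = (15.5318·0.164440 − 0.155575·15.3) / 0.008865 = 0.173752/0.008865 ≈ 19.6.

μ₀ = 19.6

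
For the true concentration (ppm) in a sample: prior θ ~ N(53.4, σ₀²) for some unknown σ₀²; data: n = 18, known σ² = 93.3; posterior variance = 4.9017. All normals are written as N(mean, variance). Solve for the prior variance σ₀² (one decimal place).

σ₀² = 90.2

Posterior precision equals prior precision plus data precision: 1/σ_n² = 1/σ₀² + n/σ².
So 1/σ₀² = 1/4.9017 − 18/93.3 = 0.204011 − 0.192926 = 0.011085.
Hence σ₀² = 1/0.011085 ≈ 90.2.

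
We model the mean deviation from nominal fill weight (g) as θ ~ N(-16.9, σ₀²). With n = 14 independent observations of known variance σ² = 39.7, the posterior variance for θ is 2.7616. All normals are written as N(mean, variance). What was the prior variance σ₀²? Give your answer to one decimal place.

Posterior precision equals prior precision plus data precision: 1/σ_n² = 1/σ₀² + n/σ².
So 1/σ₀² = 1/2.7616 − 14/39.7 = 0.362109 − 0.352645 = 0.009464.
Hence σ₀² = 1/0.009464 ≈ 105.7.

σ₀² = 105.7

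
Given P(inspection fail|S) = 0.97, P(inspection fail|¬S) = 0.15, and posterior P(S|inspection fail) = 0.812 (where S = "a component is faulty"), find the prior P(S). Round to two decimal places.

P(S) = 0.40

Bayes' rule in odds form gives O(S|E) = O(S)·[P(E|S)/P(E|¬S)], hence O(S) = O(S|E)/LR.
Posterior odds = 0.812/(1−0.812) = 4.3191. LR = 0.97/0.15 = 6.4667.
Prior odds = 4.3191/6.4667 = 0.6679, so P(S) = 0.6679/(1+0.6679) ≈ 0.40.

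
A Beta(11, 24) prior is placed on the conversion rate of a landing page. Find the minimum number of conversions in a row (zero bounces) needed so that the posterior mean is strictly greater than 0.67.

k = 38

After k conversions and 0 bounces the posterior is Beta(11+k, 24), with mean (11+k)/(11+24+k).
Set (11+k)/(35+k) > 0.67 and solve: k > (0.67·35 − 11)/(1 − 0.67) = 37.727.
The smallest integer exceeding 37.727 is 38, and checking k=38: (49)/(73) = 0.6712 > 0.67.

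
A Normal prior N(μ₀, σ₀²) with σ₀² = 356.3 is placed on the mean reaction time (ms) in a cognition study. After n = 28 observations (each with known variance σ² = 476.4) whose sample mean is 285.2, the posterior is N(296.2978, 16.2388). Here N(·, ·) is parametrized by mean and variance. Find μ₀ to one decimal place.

μ₀ = 528.7

With known observation variance, the Normal–Normal posterior has precision τ_n = τ₀ + n/σ² and mean μ_n = (τ₀μ₀ + (n/σ²)x̄)/τ_n.
Here τ₀ = 1/356.3 = 0.002807 and τ_data = 28/476.4 = 0.058774, so τ_n = 0.061581.
Rearranging for μ₀: μ₀ = (μ_n·τ_n − τ_data·x̄)/τ₀ = (296.2978·0.061581 − 0.058774·285.2) / 0.002807 = 1.483970/0.002807 ≈ 528.7.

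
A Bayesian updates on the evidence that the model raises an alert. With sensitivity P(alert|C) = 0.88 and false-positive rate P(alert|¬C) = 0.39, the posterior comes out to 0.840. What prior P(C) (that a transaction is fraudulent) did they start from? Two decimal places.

P(C) = 0.70

Bayes' rule in odds form gives O(C|E) = O(C)·[P(E|C)/P(E|¬C)], hence O(C) = O(C|E)/LR.
Posterior odds = 0.840/(1−0.840) = 5.2500. LR = 0.88/0.39 = 2.2564.
Prior odds = 5.2500/2.2564 = 2.3267, so P(C) = 2.3267/(1+2.3267) ≈ 0.70.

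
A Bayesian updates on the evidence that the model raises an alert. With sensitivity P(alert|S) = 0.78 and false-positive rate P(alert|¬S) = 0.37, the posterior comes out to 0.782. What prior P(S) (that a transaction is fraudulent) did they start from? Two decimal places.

Bayes' rule in odds form gives O(S|E) = O(S)·[P(E|S)/P(E|¬S)], hence O(S) = O(S|E)/LR.
Posterior odds = 0.782/(1−0.782) = 3.5872. LR = 0.78/0.37 = 2.1081.
Prior odds = 3.5872/2.1081 = 1.7016, so P(S) = 1.7016/(1+1.7016) ≈ 0.63.

P(S) = 0.63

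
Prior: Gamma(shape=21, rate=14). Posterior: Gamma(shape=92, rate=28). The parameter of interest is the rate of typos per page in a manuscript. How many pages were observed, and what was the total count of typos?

Gamma–Poisson conjugacy: posterior shape = α + Σxᵢ, posterior rate = β + n.
Matching: Σxᵢ = 92 − 21 = 71 and n = 28 − 14 = 14.

n = 14 pages with total 71 typos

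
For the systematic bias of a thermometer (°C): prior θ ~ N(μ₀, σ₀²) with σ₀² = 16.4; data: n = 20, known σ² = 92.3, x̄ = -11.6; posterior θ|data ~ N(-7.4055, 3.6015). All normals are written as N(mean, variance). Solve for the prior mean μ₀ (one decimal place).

With known observation variance, the Normal–Normal posterior has precision τ_n = τ₀ + n/σ² and mean μ_n = (τ₀μ₀ + (n/σ²)x̄)/τ_n.
Here τ₀ = 1/16.4 = 0.060976 and τ_data = 20/92.3 = 0.216685, so τ_n = 0.277661.
Rearranging for μ₀: μ₀ = (μ_n·τ_n − τ_data·x̄)/τ₀ = (-7.4055·0.277661 − 0.216685·-11.6) / 0.060976 = 0.457327/0.060976 ≈ 7.5.

μ₀ = 7.5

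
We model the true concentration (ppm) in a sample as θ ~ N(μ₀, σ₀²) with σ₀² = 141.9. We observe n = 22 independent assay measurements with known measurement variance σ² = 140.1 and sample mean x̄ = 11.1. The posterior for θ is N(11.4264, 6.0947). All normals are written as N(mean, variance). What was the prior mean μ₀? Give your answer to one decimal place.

μ₀ = 18.7

The posterior mean is a precision-weighted average: μ_n = (τ₀μ₀ + τ_data·x̄)/(τ₀+τ_data), with τ₀=1/σ₀² and τ_data=n/σ².
Here τ₀ = 1/141.9 = 0.007047 and τ_data = 22/140.1 = 0.157031, so τ_n = 0.164078.
Rearranging for μ₀: μ₀ = (μ_n·τ_n − τ_data·x̄)/τ₀ = (11.4264·0.164078 − 0.157031·11.1) / 0.007047 = 0.131777/0.007047 ≈ 18.7.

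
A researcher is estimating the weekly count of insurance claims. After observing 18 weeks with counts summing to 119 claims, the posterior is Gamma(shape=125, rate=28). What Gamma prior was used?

Gamma–Poisson conjugacy: posterior shape = α + Σxᵢ, posterior rate = β + n.
So α = 125 − 119 = 6 and β = 28 − 18 = 10.

Gamma(shape=6, rate=10)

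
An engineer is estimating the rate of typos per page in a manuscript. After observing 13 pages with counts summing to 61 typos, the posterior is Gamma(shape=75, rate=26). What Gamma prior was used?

A Gamma(α, β) prior (rate parametrization) on a Poisson rate with n observations summing to S gives posterior Gamma(α+S, β+n).
So α = 75 − 61 = 14 and β = 26 − 13 = 13.

Gamma(shape=14, rate=13)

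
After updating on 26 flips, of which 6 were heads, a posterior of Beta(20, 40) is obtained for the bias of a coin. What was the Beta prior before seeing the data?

Beta(14, 20)

Under Beta–binomial conjugacy the posterior parameters are (a+s, b+f).
Subtract the data counts: 20−6=14, 40−20=20.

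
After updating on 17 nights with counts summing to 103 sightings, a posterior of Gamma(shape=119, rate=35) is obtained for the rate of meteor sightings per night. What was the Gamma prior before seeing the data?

A Gamma(α, β) prior (rate parametrization) on a Poisson rate with n observations summing to S gives posterior Gamma(α+S, β+n).
So α = 119 − 103 = 16 and β = 35 − 17 = 18.

Gamma(shape=16, rate=18)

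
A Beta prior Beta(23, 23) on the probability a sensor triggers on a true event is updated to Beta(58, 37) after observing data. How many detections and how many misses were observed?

Beta is conjugate to the binomial likelihood: posterior = Beta(α+s, β+f).
So s = 58 − 23 = 35 and f = 37 − 23 = 14.

35 detections and 14 misses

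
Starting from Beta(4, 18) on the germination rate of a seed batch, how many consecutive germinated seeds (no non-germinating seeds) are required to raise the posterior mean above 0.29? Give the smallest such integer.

k = 4

After k germinated seeds and 0 non-germinating seeds the posterior is Beta(4+k, 18), with mean (4+k)/(4+18+k).
Set (4+k)/(22+k) > 0.29 and solve: k > (0.29·22 − 4)/(1 − 0.29) = 3.352.
The smallest integer exceeding 3.352 is 4.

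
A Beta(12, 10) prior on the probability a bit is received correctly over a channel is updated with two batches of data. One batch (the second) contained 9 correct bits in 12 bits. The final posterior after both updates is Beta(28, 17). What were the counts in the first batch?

Sequential conjugate updates are equivalent to a single update on the pooled data, so total successes = posterior α − prior α and total failures = posterior β − prior β.
Total across both batches: 28−12=16 correct bits, 17−10=7 errors.
Subtract the second batch: 16−9=7 correct bits and 7−3=4 errors.

7 correct bits and 4 errors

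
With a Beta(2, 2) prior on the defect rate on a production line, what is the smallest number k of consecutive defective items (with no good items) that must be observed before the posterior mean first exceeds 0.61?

After k defective items and 0 good items the posterior is Beta(2+k, 2), with mean (2+k)/(2+2+k).
Set (2+k)/(4+k) > 0.61 and solve: k > (0.61·4 − 2)/(1 − 0.61) = 1.128.
The smallest integer exceeding 1.128 is 2.

k = 2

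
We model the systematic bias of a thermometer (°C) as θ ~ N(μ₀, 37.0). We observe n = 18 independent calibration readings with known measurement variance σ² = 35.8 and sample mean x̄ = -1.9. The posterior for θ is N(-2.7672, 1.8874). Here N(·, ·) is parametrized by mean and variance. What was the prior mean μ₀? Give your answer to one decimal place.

μ₀ = -18.9

With known observation variance, the Normal–Normal posterior has precision τ_n = τ₀ + n/σ² and mean μ_n = (τ₀μ₀ + (n/σ²)x̄)/τ_n.
Here τ₀ = 1/37.0 = 0.027027 and τ_data = 18/35.8 = 0.502793, so τ_n = 0.529820.
Rearranging for μ₀: μ₀ = (μ_n·τ_n − τ_data·x̄)/τ₀ = (-2.7672·0.529820 − 0.502793·-1.9) / 0.027027 = -0.510811/0.027027 ≈ -18.9.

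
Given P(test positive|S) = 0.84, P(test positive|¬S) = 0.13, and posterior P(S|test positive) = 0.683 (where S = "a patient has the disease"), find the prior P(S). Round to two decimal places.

Bayes' rule in odds form gives O(S|E) = O(S)·[P(E|S)/P(E|¬S)], hence O(S) = O(S|E)/LR.
Posterior odds = 0.683/(1−0.683) = 2.1546. LR = 0.84/0.13 = 6.4615.
Prior odds = 2.1546/6.4615 = 0.3335, so P(S) = 0.3335/(1+0.3335) ≈ 0.25.

P(S) = 0.25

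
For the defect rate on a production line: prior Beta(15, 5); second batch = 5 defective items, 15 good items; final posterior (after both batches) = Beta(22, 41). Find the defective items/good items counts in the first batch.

2 defective items and 21 good items

Sequential conjugate updates are equivalent to a single update on the pooled data, so total successes = posterior α − prior α and total failures = posterior β − prior β.
Total across both batches: 22−15=7 defective items, 41−5=36 good items.
Subtract the second batch: 7−5=2 defective items and 36−15=21 good items.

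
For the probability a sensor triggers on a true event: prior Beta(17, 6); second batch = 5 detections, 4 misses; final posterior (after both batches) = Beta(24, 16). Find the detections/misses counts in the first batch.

Sequential conjugate updates are equivalent to a single update on the pooled data, so total successes = posterior α − prior α and total failures = posterior β − prior β.
Total across both batches: 24−17=7 detections, 16−6=10 misses.
Subtract the second batch: 7−5=2 detections and 10−4=6 misses.

2 detections and 6 misses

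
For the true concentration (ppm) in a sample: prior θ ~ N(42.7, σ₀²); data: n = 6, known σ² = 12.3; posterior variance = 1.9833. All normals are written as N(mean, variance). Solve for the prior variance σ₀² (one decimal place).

σ₀² = 61.0

Posterior precision equals prior precision plus data precision: 1/σ_n² = 1/σ₀² + n/σ².
So 1/σ₀² = 1/1.9833 − 6/12.3 = 0.504210 − 0.487805 = 0.016405.
Hence σ₀² = 1/0.016405 ≈ 61.0.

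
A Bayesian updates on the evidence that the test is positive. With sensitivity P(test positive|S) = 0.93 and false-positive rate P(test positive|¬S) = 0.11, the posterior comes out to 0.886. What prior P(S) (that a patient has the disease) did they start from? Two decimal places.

Bayes' rule in odds form gives O(S|E) = O(S)·[P(E|S)/P(E|¬S)], hence O(S) = O(S|E)/LR.
Posterior odds = 0.886/(1−0.886) = 7.7719. LR = 0.93/0.11 = 8.4545.
Prior odds = 7.7719/8.4545 = 0.9193, so P(S) = 0.9193/(1+0.9193) ≈ 0.48.

P(S) = 0.48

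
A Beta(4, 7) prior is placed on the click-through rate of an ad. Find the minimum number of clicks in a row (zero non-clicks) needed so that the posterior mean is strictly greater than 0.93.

After k clicks and 0 non-clicks the posterior is Beta(4+k, 7), with mean (4+k)/(4+7+k).
Set (4+k)/(11+k) > 0.93 and solve: k > (0.93·11 − 4)/(1 − 0.93) = 89.000.
The smallest integer exceeding 89.000 is 90.

k = 90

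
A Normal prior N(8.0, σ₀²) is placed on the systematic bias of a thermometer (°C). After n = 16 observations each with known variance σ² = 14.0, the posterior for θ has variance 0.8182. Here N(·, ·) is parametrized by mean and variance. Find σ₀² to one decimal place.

Posterior precision equals prior precision plus data precision: 1/σ_n² = 1/σ₀² + n/σ².
So 1/σ₀² = 1/0.8182 − 16/14.0 = 1.222195 − 1.142857 = 0.079338.
Hence σ₀² = 1/0.079338 ≈ 12.6.

σ₀² = 12.6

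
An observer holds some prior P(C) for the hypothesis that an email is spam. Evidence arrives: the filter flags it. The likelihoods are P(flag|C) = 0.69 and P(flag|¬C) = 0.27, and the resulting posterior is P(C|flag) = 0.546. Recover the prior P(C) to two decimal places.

P(C) = 0.32

Bayes' rule in odds form gives O(C|E) = O(C)·[P(E|C)/P(E|¬C)], hence O(C) = O(C|E)/LR.
Posterior odds = 0.546/(1−0.546) = 1.2026. LR = 0.69/0.27 = 2.5556.
Prior odds = 1.2026/2.5556 = 0.4706, so P(C) = 0.4706/(1+0.4706) ≈ 0.32.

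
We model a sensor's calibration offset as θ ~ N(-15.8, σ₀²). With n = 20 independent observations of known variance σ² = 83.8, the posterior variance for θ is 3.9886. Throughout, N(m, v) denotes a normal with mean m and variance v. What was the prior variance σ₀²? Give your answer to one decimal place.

For the Normal–Normal model with known σ², precisions add: τ_n = τ₀ + n/σ².
So 1/σ₀² = 1/3.9886 − 20/83.8 = 0.250715 − 0.238663 = 0.012052.
Hence σ₀² = 1/0.012052 ≈ 83.0.

σ₀² = 83.0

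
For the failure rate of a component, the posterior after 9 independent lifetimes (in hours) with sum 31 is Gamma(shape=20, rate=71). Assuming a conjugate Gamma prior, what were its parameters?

Gamma(shape=11, rate=40)

For an exponential likelihood with a Gamma(α, β) prior on the rate, n observations with total T give posterior Gamma(α+n, β+T).
So α = 20 − 9 = 11 and β = 71 − 31 = 40.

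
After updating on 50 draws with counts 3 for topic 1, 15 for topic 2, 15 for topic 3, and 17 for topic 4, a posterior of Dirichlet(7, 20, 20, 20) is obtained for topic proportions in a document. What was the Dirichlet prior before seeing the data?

For a Dirichlet(α) prior with multinomial counts c, the posterior is Dirichlet(α + c) componentwise.
Subtract each count from the matching posterior parameter: 7−3=4, 20−15=5, 20−15=5, 20−17=3.

Dirichlet(4, 5, 5, 3)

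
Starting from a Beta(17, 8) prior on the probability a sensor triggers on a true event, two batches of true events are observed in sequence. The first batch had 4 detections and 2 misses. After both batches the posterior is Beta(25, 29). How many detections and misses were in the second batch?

Sequential conjugate updates are equivalent to a single update on the pooled data, so total successes = posterior α − prior α and total failures = posterior β − prior β.
Total across both batches: 25−17=8 detections, 29−8=21 misses.
Subtract the first batch: 8−4=4 detections and 21−2=19 misses.

4 detections and 19 misses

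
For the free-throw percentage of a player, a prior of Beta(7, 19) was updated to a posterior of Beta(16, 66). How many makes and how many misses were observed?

Under Beta–binomial conjugacy the posterior parameters are (α+s, β+f).
So s = 16 − 7 = 9 and f = 66 − 19 = 47.

9 makes and 47 misses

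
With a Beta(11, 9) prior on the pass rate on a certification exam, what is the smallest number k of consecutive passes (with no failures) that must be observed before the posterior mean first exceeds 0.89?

k = 62

After k passes and 0 failures the posterior is Beta(11+k, 9), with mean (11+k)/(11+9+k).
Set (11+k)/(20+k) > 0.89 and solve: k > (0.89·20 − 11)/(1 − 0.89) = 61.818.
The smallest integer exceeding 61.818 is 62.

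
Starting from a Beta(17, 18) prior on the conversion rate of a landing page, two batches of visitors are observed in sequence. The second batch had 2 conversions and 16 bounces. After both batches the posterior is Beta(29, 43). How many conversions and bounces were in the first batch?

Because Beta–binomial updating is additive in the counts, the combined data contributed (α_post−α_prior, β_post−β_prior) successes and failures.
Total across both batches: 29−17=12 conversions, 43−18=25 bounces.
Subtract the second batch: 12−2=10 conversions and 25−16=9 bounces.

10 conversions and 9 bounces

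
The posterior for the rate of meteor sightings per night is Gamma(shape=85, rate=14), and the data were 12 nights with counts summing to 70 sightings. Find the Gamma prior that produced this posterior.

Gamma(shape=15, rate=2)

Gamma–Poisson conjugacy: posterior shape = α + Σxᵢ, posterior rate = β + n.
So α = 85 − 70 = 15 and β = 14 − 12 = 2.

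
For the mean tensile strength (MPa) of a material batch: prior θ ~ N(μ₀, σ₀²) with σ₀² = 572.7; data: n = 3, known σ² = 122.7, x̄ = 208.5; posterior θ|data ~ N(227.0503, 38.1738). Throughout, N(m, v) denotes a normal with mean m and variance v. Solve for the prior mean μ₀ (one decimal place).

μ₀ = 486.8

With known observation variance, the Normal–Normal posterior has precision τ_n = τ₀ + n/σ² and mean μ_n = (τ₀μ₀ + (n/σ²)x̄)/τ_n.
Here τ₀ = 1/572.7 = 0.001746 and τ_data = 3/122.7 = 0.024450, so τ_n = 0.026196.
Rearranging for μ₀: μ₀ = (μ_n·τ_n − τ_data·x̄)/τ₀ = (227.0503·0.026196 − 0.024450·208.5) / 0.001746 = 0.849985/0.001746 ≈ 486.8.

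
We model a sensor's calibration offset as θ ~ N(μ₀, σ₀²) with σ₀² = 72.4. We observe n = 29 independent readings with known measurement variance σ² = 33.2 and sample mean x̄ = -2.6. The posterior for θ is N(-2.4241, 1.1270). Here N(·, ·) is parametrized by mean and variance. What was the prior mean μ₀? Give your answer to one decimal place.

The posterior mean is a precision-weighted average: μ_n = (τ₀μ₀ + τ_data·x̄)/(τ₀+τ_data), with τ₀=1/σ₀² and τ_data=n/σ².
Here τ₀ = 1/72.4 = 0.013812 and τ_data = 29/33.2 = 0.873494, so τ_n = 0.887306.
Rearranging for μ₀: μ₀ = (μ_n·τ_n − τ_data·x̄)/τ₀ = (-2.4241·0.887306 − 0.873494·-2.6) / 0.013812 = 0.120166/0.013812 ≈ 8.7.

μ₀ = 8.7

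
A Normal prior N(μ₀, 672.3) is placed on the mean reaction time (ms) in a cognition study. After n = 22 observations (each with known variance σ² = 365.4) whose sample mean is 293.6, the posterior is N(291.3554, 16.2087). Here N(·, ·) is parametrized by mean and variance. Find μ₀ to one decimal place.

μ₀ = 200.5

The posterior mean is a precision-weighted average: μ_n = (τ₀μ₀ + τ_data·x̄)/(τ₀+τ_data), with τ₀=1/σ₀² and τ_data=n/σ².
Here τ₀ = 1/672.3 = 0.001487 and τ_data = 22/365.4 = 0.060208, so τ_n = 0.061695.
Rearranging for μ₀: μ₀ = (μ_n·τ_n − τ_data·x̄)/τ₀ = (291.3554·0.061695 − 0.060208·293.6) / 0.001487 = 0.298103/0.001487 ≈ 200.5.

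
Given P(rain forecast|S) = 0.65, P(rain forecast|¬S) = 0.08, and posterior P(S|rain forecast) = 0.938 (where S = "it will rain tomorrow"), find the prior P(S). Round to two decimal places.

P(S) = 0.65

Bayes' rule in odds form gives O(S|E) = O(S)·[P(E|S)/P(E|¬S)], hence O(S) = O(S|E)/LR.
Posterior odds = 0.938/(1−0.938) = 15.1290. LR = 0.65/0.08 = 8.1250.
Prior odds = 15.1290/8.1250 = 1.8620, so P(S) = 1.8620/(1+1.8620) ≈ 0.65.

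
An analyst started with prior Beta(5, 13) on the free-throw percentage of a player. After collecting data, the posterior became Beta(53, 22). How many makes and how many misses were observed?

Under Beta–binomial conjugacy the posterior parameters are (α+s, β+f).
So s = 53 − 5 = 48 and f = 22 − 13 = 9.

48 makes and 9 misses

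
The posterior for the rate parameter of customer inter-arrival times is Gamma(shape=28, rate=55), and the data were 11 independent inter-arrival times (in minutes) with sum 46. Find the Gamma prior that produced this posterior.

Gamma(shape=17, rate=9)

Gamma–exponential conjugacy: posterior shape = α + n, posterior rate = β + Σtᵢ.
So α = 28 − 11 = 17 and β = 55 − 46 = 9.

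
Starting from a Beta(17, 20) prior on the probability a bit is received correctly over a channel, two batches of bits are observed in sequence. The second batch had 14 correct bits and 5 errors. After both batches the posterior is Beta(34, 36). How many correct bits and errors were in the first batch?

3 correct bits and 11 errors

Because Beta–binomial updating is additive in the counts, the combined data contributed (α_post−α_prior, β_post−β_prior) successes and failures.
Total across both batches: 34−17=17 correct bits, 36−20=16 errors.
Subtract the second batch: 17−14=3 correct bits and 16−5=11 errors.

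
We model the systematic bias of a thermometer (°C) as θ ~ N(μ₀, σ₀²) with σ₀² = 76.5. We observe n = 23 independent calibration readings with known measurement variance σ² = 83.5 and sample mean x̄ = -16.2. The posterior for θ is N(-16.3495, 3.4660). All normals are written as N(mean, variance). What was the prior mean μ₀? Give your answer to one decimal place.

With known observation variance, the Normal–Normal posterior has precision τ_n = τ₀ + n/σ² and mean μ_n = (τ₀μ₀ + (n/σ²)x̄)/τ_n.
Here τ₀ = 1/76.5 = 0.013072 and τ_data = 23/83.5 = 0.275449, so τ_n = 0.288521.
Rearranging for μ₀: μ₀ = (μ_n·τ_n − τ_data·x̄)/τ₀ = (-16.3495·0.288521 − 0.275449·-16.2) / 0.013072 = -0.254900/0.013072 ≈ -19.5.

μ₀ = -19.5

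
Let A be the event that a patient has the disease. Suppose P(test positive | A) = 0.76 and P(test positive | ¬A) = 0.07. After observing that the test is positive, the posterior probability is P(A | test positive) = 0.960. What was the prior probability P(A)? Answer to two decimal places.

P(A) = 0.69

Bayes' rule in odds form gives O(A|E) = O(A)·[P(E|A)/P(E|¬A)], hence O(A) = O(A|E)/LR.
Posterior odds = 0.960/(1−0.960) = 24.0000. LR = 0.76/0.07 = 10.8571.
Prior odds = 24.0000/10.8571 = 2.2105, so P(A) = 2.2105/(1+2.2105) ≈ 0.69.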